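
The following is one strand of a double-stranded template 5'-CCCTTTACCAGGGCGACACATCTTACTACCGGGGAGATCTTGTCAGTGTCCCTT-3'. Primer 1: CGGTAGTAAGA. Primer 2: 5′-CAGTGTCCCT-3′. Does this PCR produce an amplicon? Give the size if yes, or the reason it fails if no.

No product — the primers' 3' ends point away from each other.

Primer 1 (CGGTAGTAAGA) has reverse complement TCTTACTACCG, which matches the top strand at positions 21–31; primer 1 anneals to the top strand there with its 3' end pointing upstream toward position 21.
Primer 2 (CAGTGTCCCT) matches the top strand directly at positions 44–53; it anneals to the bottom strand with its 3' end pointing downstream toward position 53.
The 3' ends diverge (primer 1 extends toward position 1, primer 2 toward position 54), so the primers never converge on a shared product.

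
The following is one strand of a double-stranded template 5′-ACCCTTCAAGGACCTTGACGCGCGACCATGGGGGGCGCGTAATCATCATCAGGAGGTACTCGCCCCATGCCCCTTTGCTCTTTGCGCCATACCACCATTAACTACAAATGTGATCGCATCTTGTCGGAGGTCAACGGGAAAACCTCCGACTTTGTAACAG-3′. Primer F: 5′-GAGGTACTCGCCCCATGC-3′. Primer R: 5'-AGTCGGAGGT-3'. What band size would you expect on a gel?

Scanning the template, GAGGTACTCGCCCCATGC occurs at positions 53–70; this primer anneals to the bottom strand there with its 3' end pointing downstream.
The reverse primer's reverse complement is ACCTCCGACT, which matches the template at positions 142–151.
The product runs from position 53 to position 151, so its length is 151 − 53 + 1 = 99 bp.

99 bp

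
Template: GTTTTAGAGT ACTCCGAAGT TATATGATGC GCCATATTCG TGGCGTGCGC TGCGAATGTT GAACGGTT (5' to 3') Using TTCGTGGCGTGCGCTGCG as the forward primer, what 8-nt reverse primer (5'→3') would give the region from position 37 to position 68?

The product's 3' end on the top strand is position 68.
The reverse primer anneals to the top strand over positions 61–68, i.e. to GAACGGTT.
Its sequence written 5'→3' is the reverse complement: AACCGTTC.

5'-AACCGTTC-3'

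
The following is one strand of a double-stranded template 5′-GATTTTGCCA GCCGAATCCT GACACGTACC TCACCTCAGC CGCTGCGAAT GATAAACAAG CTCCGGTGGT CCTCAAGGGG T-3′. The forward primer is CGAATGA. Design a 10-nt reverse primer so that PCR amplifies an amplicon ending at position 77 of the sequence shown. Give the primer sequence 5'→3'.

5'-CTTGAGGACC-3'

The forward primer binds at positions 46–52; the product's 3' end on the top strand is position 77.
The reverse primer anneals to the top strand over positions 68–77, i.e. to GGTCCTCAAG.
Its sequence written 5'→3' is the reverse complement: CTTGAGGACC.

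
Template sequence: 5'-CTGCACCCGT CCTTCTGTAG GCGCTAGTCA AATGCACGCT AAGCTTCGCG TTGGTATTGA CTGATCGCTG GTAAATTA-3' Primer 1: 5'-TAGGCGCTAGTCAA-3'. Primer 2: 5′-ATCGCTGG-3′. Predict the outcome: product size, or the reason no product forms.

Primer 1 (TAGGCGCTAGTCAA) matches the top strand at positions 18–31 (3' end points downstream).
Primer 2 (ATCGCTGG) also matches the top strand directly, at positions 64–71 — its reverse complement CCAGCGAT is not present.
Both primers anneal to the bottom strand with 3' ends pointing the same way, so neither can prime synthesis back toward the other.

No product — both primers anneal to the same strand and extend in the same direction.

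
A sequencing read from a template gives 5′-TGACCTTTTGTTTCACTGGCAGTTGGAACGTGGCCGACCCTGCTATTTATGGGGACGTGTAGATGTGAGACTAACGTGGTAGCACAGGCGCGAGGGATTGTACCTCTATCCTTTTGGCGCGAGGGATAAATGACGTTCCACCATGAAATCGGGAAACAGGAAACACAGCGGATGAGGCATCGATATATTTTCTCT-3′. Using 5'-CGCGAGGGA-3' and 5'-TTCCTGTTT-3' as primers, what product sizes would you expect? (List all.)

74 bp, 45 bp

The forward primer CGCGAGGGA matches the top strand at positions 89–97, 118–126.
The reverse primer's reverse complement is AAACAGGAA, matching at positions 154–162.
Each forward site pairs with the reverse site to give a product ending at position 162: sizes 74, 45 bp.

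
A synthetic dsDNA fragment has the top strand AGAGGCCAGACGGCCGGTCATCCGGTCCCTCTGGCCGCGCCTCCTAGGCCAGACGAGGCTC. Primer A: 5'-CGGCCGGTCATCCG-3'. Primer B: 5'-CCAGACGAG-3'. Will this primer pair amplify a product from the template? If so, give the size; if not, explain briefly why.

Primer A (CGGCCGGTCATCCG) matches the top strand at positions 11–24 (3' end points downstream).
Primer B (CCAGACGAG) also matches the top strand directly, at positions 49–57 — its reverse complement CTCGTCTGG is not present.
Both primers anneal to the bottom strand with 3' ends pointing the same way, so neither can prime synthesis back toward the other.

No product — both primers anneal to the same strand and extend in the same direction.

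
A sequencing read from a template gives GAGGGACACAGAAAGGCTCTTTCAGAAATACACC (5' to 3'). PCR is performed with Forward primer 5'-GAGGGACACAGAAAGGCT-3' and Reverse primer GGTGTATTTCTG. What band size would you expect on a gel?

34 bp

The forward primer matches the template at positions 1–18.
Reverse complement of the reverse primer: CAGAAATACACC. This occurs on the top strand at positions 23–34.
The product runs from position 1 to position 34, so its length is 34 − 1 + 1 = 34 bp.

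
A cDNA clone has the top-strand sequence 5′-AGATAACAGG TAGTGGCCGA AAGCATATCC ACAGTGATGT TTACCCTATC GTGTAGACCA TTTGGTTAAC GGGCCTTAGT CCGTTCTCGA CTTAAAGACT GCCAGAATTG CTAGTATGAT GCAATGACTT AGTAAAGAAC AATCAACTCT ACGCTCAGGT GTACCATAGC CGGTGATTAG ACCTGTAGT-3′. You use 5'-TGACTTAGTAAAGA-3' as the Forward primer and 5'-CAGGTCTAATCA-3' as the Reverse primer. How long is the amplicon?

Forward primer TGACTTAGTAAAGA is found on the top strand at positions 125–138.
Taking the reverse complement of CAGGTCTAATCA gives TGATTAGACCTG, found at positions 174–185 on the template; the primer anneals here to the top strand with its 3' end pointing upstream.
The product runs from position 125 to position 185, so its length is 185 − 125 + 1 = 61 bp.

61 bp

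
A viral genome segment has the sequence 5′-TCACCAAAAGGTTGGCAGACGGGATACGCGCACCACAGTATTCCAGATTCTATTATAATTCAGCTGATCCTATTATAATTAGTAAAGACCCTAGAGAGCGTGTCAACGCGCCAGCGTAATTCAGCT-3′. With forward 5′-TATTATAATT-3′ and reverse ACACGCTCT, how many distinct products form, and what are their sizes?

The forward primer TATTATAATT matches the top strand at positions 51–60, 71–80.
The reverse primer's reverse complement is AGAGCGTGT, matching at positions 95–103.
Each forward site pairs with the reverse site to give a product ending at position 103: sizes 53, 33 bp.

Two products: 53 bp, 33 bp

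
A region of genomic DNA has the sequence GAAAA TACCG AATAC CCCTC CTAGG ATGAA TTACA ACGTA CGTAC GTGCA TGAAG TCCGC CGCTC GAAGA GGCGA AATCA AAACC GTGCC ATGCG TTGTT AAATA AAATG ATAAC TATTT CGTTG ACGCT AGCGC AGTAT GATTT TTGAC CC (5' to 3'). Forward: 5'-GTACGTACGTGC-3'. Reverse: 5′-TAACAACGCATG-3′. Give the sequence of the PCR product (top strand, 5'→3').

Scanning the template, GTACGTACGTGC occurs at positions 38–49; this primer anneals to the bottom strand there with its 3' end pointing downstream.
The reverse primer's reverse complement is CATGCGTTGTTA, which matches the template at positions 90–101.
The product is the template from position 38 through 101 (64 bp).

5'-GTACGTACGTGCATGAAGTCCGCCGCTCGAAGAGGCGAAATCAAAACCGTGCCATGCGTTGTTA-3'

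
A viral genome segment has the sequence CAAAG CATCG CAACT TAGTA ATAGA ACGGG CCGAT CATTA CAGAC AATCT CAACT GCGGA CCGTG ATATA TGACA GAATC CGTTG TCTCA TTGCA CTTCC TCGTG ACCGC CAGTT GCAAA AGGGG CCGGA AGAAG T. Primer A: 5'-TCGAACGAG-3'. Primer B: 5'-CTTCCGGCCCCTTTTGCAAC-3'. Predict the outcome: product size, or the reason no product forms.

Primer A (TCGAACGAG) does not match the top strand, and its reverse complement CTCGTTCGA does not match either.
With no annealing site for primer A, no amplification occurs.

No product — primer A has no binding site in the template.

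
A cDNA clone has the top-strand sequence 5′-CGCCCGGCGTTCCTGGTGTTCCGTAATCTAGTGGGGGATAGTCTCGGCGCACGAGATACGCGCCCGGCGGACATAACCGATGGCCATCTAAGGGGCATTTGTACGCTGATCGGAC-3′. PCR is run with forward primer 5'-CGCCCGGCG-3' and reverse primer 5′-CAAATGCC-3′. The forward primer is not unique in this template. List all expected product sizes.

101 bp, 41 bp

The forward primer CGCCCGGCG matches the top strand at positions 1–9, 61–69.
The reverse primer's reverse complement is GGCATTTG, matching at positions 94–101.
Each forward site pairs with the reverse site to give a product ending at position 101: sizes 101, 41 bp.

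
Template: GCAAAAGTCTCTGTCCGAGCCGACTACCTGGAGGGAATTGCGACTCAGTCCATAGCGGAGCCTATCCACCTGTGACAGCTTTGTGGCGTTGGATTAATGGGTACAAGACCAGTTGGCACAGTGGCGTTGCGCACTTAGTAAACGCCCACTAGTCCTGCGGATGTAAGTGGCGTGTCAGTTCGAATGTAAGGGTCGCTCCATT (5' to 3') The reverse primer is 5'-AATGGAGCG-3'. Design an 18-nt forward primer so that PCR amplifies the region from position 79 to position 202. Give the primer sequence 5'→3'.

The reverse primer's reverse complement CGCTCCATT matches the template at positions 194–202; the product starts at position 79.
The forward primer is identical to the top strand over positions 79–96: CTTTGTGGCGTTGGATTA.

5'-CTTTGTGGCGTTGGATTA-3'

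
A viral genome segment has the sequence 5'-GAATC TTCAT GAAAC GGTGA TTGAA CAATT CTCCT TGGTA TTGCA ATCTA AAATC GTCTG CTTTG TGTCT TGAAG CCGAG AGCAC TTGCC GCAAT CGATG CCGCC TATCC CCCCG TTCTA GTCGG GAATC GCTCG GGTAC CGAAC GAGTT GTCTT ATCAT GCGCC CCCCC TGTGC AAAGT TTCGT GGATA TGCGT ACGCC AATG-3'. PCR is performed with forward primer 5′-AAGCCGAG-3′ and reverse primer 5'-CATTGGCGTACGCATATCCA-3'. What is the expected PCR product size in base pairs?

132 bp

Forward primer AAGCCGAG is found on the top strand at positions 73–80.
The reverse primer's reverse complement is TGGATATGCGTACGCCAATG, which matches the template at positions 185–204.
Amplicon spans positions 73–204: 132 bp.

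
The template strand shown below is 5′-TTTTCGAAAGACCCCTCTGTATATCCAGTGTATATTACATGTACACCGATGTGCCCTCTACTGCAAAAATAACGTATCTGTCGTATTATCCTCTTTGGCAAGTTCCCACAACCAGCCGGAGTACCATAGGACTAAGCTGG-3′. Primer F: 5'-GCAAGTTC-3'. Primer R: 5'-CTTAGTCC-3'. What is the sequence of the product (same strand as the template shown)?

Scanning the template, GCAAGTTC occurs at positions 98–105; this primer anneals to the bottom strand there with its 3' end pointing downstream.
The reverse primer's reverse complement is GGACTAAG, which matches the template at positions 129–136.
The product is the template from position 98 through 136 (39 bp).

5'-GCAAGTTCCCACAACCAGCCGGAGTACCATAGGACTAAG-3'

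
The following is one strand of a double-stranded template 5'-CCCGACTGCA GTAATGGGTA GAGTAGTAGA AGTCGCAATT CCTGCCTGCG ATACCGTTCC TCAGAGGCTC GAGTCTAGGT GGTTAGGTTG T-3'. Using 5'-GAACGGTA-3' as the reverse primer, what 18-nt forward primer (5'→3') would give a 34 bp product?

5'-GTAGAAGTCGCAATTCCT-3'

The reverse primer's reverse complement TACCGTTC matches the template at positions 52–59, so the product ends at position 59.
A 34 bp product then starts at position 59 − 34 + 1 = 26.
The forward primer is identical to the top strand there: GTAGAAGTCGCAATTCCT.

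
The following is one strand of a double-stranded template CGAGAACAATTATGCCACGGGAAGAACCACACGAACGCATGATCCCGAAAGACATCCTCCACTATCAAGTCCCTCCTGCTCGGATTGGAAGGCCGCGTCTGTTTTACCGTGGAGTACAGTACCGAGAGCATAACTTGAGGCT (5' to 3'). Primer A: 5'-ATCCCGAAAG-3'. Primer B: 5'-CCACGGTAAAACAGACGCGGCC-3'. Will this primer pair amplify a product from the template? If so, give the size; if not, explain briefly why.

Yes — a 71 bp product.

Primer A (ATCCCGAAAG) matches the top strand at positions 42–51; it acts as a forward primer.
Primer B's reverse complement is GGCCGCGTCTGTTTTACCGTGG, matching the top strand at positions 91–112; it acts as a reverse primer.
The 3' ends face each other across positions 42–112, giving a 71 bp product.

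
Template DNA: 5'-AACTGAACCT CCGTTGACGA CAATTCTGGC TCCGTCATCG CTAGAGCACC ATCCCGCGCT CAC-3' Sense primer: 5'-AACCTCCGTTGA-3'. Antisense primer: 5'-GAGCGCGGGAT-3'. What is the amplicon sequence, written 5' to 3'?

5'-AACCTCCGTTGACGACAATTCTGGCTCCGTCATCGCTAGAGCACCATCCCGCGCTC-3'

Scanning the template, AACCTCCGTTGA occurs at positions 6–17; this primer anneals to the bottom strand there with its 3' end pointing downstream.
Taking the reverse complement of GAGCGCGGGAT gives ATCCCGCGCTC, found at positions 51–61 on the template; the primer anneals here to the top strand with its 3' end pointing upstream.
The product is the template from position 6 through 61 (56 bp).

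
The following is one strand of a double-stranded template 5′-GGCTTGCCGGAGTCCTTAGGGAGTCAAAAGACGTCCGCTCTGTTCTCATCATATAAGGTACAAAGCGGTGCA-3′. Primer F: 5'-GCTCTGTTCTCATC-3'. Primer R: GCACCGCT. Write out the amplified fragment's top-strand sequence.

5'-GCTCTGTTCTCATCATATAAGGTACAAAGCGGTGC-3'

Scanning the template, GCTCTGTTCTCATC occurs at positions 37–50; this primer anneals to the bottom strand there with its 3' end pointing downstream.
Taking the reverse complement of GCACCGCT gives AGCGGTGC, found at positions 64–71 on the template; the primer anneals here to the top strand with its 3' end pointing upstream.
The product is the template from position 37 through 71 (35 bp).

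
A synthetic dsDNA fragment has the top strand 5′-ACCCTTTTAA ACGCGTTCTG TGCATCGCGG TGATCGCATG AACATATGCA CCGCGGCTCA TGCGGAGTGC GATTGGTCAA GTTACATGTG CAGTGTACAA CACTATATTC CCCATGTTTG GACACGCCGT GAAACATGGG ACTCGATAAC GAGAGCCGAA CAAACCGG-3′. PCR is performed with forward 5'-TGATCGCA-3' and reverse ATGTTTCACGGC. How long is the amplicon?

Scanning the template, TGATCGCA occurs at positions 31–38; this primer anneals to the bottom strand there with its 3' end pointing downstream.
Reverse complement of the reverse primer: GCCGTGAAACAT. This occurs on the top strand at positions 126–137.
Product length = (reverse-primer end) − (forward-primer start) + 1 = 137 − 31 + 1 = 107 bp.

107 bp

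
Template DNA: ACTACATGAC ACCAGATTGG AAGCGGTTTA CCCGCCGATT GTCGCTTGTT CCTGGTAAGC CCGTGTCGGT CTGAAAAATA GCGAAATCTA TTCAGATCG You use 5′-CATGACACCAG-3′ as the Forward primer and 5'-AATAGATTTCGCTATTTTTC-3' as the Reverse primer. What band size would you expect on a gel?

Forward primer CATGACACCAG is found on the top strand at positions 5–15.
Taking the reverse complement of AATAGATTTCGCTATTTTTC gives GAAAAATAGCGAAATCTATT, found at positions 73–92 on the template; the primer anneals here to the top strand with its 3' end pointing upstream.
The product runs from position 5 to position 92, so its length is 92 − 5 + 1 = 88 bp.

88 bp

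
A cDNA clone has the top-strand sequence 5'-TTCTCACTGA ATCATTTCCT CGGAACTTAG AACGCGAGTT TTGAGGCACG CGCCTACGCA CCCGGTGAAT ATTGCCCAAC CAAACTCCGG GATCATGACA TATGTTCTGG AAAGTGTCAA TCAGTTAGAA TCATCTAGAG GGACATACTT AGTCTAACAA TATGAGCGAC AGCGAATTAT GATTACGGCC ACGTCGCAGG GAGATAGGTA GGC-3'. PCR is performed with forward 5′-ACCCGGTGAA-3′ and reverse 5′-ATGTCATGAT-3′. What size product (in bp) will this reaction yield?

42 bp

Forward primer ACCCGGTGAA is found on the top strand at positions 60–69.
The reverse primer's reverse complement is ATCATGACAT, which matches the template at positions 92–101.
Amplicon spans positions 60–101: 42 bp.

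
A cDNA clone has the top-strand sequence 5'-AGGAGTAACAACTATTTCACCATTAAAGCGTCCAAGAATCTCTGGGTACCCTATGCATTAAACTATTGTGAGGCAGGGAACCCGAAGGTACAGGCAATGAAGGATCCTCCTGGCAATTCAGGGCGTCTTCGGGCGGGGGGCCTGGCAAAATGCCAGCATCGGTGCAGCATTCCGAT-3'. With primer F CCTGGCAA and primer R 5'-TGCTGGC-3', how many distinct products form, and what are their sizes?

The forward primer CCTGGCAA matches the top strand at positions 109–116, 141–148.
The reverse primer's reverse complement is GCCAGCA, matching at positions 152–158.
Each forward site pairs with the reverse site to give a product ending at position 158: sizes 50, 18 bp.

Two products: 50 bp, 18 bp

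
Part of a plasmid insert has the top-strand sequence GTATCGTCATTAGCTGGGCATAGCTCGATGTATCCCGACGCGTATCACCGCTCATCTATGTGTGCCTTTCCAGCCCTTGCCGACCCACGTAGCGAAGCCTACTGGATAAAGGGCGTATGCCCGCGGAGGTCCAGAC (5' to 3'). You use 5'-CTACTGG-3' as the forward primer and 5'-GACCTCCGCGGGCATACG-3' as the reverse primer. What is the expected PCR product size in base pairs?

33 bp

Forward primer CTACTGG is found on the top strand at positions 99–105.
Reverse complement of the reverse primer: CGTATGCCCGCGGAGGTC. This occurs on the top strand at positions 114–131.
Product length = (reverse-primer end) − (forward-primer start) + 1 = 131 − 99 + 1 = 33 bp.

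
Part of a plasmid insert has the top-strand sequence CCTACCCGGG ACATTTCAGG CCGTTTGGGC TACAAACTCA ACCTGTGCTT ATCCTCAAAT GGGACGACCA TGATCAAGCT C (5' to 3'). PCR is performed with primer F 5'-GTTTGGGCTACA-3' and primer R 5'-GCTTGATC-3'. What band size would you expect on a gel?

Forward primer GTTTGGGCTACA is found on the top strand at positions 23–34.
The reverse primer's reverse complement is GATCAAGC, which matches the template at positions 72–79.
Amplicon spans positions 23–79: 57 bp.

57 bp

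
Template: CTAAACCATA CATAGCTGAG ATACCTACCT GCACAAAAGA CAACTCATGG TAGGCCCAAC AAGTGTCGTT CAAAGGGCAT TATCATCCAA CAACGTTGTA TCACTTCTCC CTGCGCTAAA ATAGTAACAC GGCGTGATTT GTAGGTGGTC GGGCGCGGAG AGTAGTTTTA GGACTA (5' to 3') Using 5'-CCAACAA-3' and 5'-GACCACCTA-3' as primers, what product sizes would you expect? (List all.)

The forward primer CCAACAA matches the top strand at positions 56–62, 87–93.
The reverse primer's reverse complement is TAGGTGGTC, matching at positions 142–150.
Each forward site pairs with the reverse site to give a product ending at position 150: sizes 95, 64 bp.

95 bp, 64 bp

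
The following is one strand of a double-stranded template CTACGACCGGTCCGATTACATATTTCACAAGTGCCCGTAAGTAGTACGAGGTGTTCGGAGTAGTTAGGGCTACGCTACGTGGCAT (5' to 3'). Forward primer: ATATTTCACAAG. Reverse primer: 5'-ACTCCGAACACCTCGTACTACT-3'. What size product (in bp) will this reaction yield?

Forward primer ATATTTCACAAG is found on the top strand at positions 20–31.
The reverse primer's reverse complement is AGTAGTACGAGGTGTTCGGAGT, which matches the template at positions 40–61.
The product runs from position 20 to position 61, so its length is 61 − 20 + 1 = 42 bp.

42 bp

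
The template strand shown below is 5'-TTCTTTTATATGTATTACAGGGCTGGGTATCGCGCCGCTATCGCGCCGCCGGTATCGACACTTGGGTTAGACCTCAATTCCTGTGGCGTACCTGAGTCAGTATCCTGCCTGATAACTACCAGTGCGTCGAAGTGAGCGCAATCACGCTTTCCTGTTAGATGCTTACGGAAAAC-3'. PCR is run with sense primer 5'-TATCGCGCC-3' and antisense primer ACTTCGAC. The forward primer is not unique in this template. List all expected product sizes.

106 bp, 95 bp

The forward primer TATCGCGCC matches the top strand at positions 28–36, 39–47.
The reverse primer's reverse complement is GTCGAAGT, matching at positions 126–133.
Each forward site pairs with the reverse site to give a product ending at position 133: sizes 106, 95 bp.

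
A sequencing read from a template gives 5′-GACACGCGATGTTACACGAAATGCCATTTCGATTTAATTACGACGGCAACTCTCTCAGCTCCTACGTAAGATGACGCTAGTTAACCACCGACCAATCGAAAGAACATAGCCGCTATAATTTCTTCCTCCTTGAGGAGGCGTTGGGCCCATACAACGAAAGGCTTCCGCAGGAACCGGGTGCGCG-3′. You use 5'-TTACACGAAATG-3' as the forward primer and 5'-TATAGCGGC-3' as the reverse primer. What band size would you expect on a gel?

106 bp

Scanning the template, TTACACGAAATG occurs at positions 12–23; this primer anneals to the bottom strand there with its 3' end pointing downstream.
Reverse complement of the reverse primer: GCCGCTATA. This occurs on the top strand at positions 109–117.
The product runs from position 12 to position 117, so its length is 117 − 12 + 1 = 106 bp.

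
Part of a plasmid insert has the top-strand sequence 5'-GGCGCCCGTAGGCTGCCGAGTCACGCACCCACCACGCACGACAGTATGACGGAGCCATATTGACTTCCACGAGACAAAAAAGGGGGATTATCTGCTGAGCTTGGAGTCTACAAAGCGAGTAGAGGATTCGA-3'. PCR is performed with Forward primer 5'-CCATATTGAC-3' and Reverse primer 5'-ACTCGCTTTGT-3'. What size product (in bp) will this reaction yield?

Forward primer CCATATTGAC is found on the top strand at positions 55–64.
The reverse primer's reverse complement is ACAAAGCGAGT, which matches the template at positions 110–120.
Product length = (reverse-primer end) − (forward-primer start) + 1 = 120 − 55 + 1 = 66 bp.

66 bp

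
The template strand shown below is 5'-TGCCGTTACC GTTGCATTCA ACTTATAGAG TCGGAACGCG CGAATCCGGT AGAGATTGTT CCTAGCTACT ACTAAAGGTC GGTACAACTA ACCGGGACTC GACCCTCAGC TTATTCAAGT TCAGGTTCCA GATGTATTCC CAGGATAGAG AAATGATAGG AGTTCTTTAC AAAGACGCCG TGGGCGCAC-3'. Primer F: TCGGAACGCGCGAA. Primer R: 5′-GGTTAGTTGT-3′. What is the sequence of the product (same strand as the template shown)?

Scanning the template, TCGGAACGCGCGAA occurs at positions 31–44; this primer anneals to the bottom strand there with its 3' end pointing downstream.
Reverse complement of the reverse primer: ACAACTAACC. This occurs on the top strand at positions 84–93.
The product is the template from position 31 through 93 (63 bp).

5'-TCGGAACGCGCGAATCCGGTAGAGATTGTTCCTAGCTACTACTAAAGGTCGGTACAACTAACC-3'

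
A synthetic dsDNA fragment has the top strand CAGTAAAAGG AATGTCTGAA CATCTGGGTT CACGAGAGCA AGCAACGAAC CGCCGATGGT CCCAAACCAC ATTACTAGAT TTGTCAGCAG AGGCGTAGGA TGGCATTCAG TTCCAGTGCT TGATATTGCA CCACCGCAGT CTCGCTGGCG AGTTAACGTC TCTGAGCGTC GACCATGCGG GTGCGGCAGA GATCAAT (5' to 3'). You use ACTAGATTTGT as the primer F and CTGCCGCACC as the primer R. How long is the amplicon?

Scanning the template, ACTAGATTTGT occurs at positions 74–84; this primer anneals to the bottom strand there with its 3' end pointing downstream.
Reverse complement of the reverse primer: GGTGCGGCAG. This occurs on the top strand at positions 180–189.
Amplicon spans positions 74–189: 116 bp.

116 bp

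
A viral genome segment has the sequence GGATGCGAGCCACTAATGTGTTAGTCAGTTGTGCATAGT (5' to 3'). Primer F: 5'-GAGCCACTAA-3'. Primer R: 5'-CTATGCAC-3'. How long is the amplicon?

32 bp

The forward primer matches the template at positions 7–16.
Reverse complement of the reverse primer: GTGCATAG. This occurs on the top strand at positions 31–38.
Product length = (reverse-primer end) − (forward-primer start) + 1 = 38 − 7 + 1 = 32 bp.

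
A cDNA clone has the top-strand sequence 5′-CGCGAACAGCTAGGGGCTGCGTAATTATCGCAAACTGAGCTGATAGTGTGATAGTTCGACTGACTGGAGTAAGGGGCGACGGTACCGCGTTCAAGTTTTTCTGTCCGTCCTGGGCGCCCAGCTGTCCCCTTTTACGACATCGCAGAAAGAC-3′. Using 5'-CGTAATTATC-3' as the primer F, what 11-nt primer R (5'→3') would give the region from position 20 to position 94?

The product's 3' end on the top strand is position 94.
The reverse primer anneals to the top strand over positions 84–94, i.e. to ACCGCGTTCAA.
Its sequence written 5'→3' is the reverse complement: TTGAACGCGGT.

5'-TTGAACGCGGT-3'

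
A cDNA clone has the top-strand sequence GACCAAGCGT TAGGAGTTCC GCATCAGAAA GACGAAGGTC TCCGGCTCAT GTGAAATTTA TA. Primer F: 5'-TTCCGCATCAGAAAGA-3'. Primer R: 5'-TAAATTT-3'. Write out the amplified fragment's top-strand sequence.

Scanning the template, TTCCGCATCAGAAAGA occurs at positions 17–32; this primer anneals to the bottom strand there with its 3' end pointing downstream.
Taking the reverse complement of TAAATTT gives AAATTTA, found at positions 54–60 on the template; the primer anneals here to the top strand with its 3' end pointing upstream.
The product is the template from position 17 through 60 (44 bp).

5'-TTCCGCATCAGAAAGACGAAGGTCTCCGGCTCATGTGAAATTTA-3'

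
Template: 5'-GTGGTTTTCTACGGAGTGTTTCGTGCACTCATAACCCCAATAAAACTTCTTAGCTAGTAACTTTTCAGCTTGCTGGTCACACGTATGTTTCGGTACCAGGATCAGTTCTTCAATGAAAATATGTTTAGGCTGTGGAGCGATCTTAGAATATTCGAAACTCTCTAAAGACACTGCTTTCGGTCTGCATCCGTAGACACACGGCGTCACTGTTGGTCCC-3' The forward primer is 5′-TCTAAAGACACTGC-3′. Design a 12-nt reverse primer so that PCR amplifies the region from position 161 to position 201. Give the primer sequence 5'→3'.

5'-CCGTGTGTCTAC-3'

The product's 3' end on the top strand is position 201.
The reverse primer anneals to the top strand over positions 190–201, i.e. to GTAGACACACGG.
Its sequence written 5'→3' is the reverse complement: CCGTGTGTCTAC.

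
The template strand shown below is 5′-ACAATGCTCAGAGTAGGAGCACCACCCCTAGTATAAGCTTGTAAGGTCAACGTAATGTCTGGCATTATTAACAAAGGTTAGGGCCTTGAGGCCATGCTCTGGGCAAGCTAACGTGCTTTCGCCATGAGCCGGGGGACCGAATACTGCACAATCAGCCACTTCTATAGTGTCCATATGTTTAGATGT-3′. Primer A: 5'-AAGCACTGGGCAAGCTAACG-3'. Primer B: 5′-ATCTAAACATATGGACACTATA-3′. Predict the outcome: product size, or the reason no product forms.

Primer A (AAGCACTGGGCAAGCTAACG) does not match the top strand, and its reverse complement CGTTAGCTTGCCCAGTGCTT does not match either.
With no annealing site for primer A, no amplification occurs.

No product — primer A has no binding site in the template.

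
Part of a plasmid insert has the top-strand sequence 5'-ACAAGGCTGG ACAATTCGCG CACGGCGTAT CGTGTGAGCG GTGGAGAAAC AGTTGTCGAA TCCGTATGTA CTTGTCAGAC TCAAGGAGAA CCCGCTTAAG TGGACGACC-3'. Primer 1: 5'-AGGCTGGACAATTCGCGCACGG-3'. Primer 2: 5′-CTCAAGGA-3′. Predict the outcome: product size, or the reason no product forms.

Primer 1 (AGGCTGGACAATTCGCGCACGG) matches the top strand at positions 4–25 (3' end points downstream).
Primer 2 (CTCAAGGA) also matches the top strand directly, at positions 80–87 — its reverse complement TCCTTGAG is not present.
Both primers anneal to the bottom strand with 3' ends pointing the same way, so neither can prime synthesis back toward the other.

No product — both primers anneal to the same strand and extend in the same direction.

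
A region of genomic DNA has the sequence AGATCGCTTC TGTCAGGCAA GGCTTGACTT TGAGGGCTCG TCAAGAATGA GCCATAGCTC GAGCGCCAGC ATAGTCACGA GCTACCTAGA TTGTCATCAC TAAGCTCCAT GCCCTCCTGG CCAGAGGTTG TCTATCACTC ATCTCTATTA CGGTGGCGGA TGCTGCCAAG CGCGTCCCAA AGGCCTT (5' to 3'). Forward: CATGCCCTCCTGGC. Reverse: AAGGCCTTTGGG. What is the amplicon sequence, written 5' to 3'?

Forward primer CATGCCCTCCTGGC is found on the top strand at positions 108–121.
The reverse primer's reverse complement is CCCAAAGGCCTT, which matches the template at positions 176–187.
The product is the template from position 108 through 187 (80 bp).

5'-CATGCCCTCCTGGCCAGAGGTTGTCTATCACTCATCTCTATTACGGTGGCGGATGCTGCCAAGCGCGTCCCAAAGGCCTT-3'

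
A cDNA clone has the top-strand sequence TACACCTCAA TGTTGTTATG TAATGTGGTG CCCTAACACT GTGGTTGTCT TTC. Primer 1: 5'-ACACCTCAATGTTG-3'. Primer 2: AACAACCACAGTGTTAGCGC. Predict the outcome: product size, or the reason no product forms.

No product — primer 2 has no binding site in the template.

Primer 2 (AACAACCACAGTGTTAGCGC) does not match the top strand, and its reverse complement GCGCTAACACTGTGGTTGTT does not match either.
With no annealing site for primer 2, no amplification occurs.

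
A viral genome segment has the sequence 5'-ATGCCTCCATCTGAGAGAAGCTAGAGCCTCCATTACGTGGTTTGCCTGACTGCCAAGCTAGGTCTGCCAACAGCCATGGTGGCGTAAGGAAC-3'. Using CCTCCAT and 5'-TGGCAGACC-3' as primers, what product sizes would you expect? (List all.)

66 bp, 43 bp

The forward primer CCTCCAT matches the top strand at positions 4–10, 27–33.
The reverse primer's reverse complement is GGTCTGCCA, matching at positions 61–69.
Each forward site pairs with the reverse site to give a product ending at position 69: sizes 66, 43 bp.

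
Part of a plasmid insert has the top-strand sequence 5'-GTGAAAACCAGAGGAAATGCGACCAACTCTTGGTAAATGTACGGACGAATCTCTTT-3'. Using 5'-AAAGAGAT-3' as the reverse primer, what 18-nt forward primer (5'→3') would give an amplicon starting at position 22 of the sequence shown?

5'-ACCAACTCTTGGTAAATG-3'

The reverse primer's reverse complement ATCTCTTT matches the template at positions 49–56; the product starts at position 22.
The forward primer is identical to the top strand over positions 22–39: ACCAACTCTTGGTAAATG.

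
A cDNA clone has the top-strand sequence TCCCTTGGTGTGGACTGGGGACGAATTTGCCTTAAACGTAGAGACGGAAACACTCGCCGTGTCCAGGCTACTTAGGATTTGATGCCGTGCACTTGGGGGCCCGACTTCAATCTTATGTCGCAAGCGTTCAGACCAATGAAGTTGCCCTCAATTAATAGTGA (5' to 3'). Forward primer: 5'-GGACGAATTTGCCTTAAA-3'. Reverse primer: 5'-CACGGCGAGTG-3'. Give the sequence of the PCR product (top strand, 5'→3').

Scanning the template, GGACGAATTTGCCTTAAA occurs at positions 19–36; this primer anneals to the bottom strand there with its 3' end pointing downstream.
Taking the reverse complement of CACGGCGAGTG gives CACTCGCCGTG, found at positions 51–61 on the template; the primer anneals here to the top strand with its 3' end pointing upstream.
The product is the template from position 19 through 61 (43 bp).

5'-GGACGAATTTGCCTTAAACGTAGAGACGGAAACACTCGCCGTG-3'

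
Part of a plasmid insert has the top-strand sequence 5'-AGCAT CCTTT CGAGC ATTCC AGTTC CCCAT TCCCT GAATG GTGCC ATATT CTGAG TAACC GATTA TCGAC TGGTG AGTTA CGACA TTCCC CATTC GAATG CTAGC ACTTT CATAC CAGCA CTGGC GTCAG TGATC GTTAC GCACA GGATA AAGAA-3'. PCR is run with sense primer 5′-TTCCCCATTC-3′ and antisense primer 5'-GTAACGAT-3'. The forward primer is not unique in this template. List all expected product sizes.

The forward primer TTCCCCATTC matches the top strand at positions 23–32, 86–95.
The reverse primer's reverse complement is ATCGTTAC, matching at positions 133–140.
Each forward site pairs with the reverse site to give a product ending at position 140: sizes 118, 55 bp.

118 bp, 55 bp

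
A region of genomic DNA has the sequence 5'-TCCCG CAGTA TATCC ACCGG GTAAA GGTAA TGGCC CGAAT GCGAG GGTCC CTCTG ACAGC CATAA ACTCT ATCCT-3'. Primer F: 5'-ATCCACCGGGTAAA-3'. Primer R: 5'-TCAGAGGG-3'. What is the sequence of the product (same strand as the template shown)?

5'-ATCCACCGGGTAAAGGTAATGGCCCGAATGCGAGGGTCCCTCTGA-3'

Forward primer ATCCACCGGGTAAA is found on the top strand at positions 12–25.
Taking the reverse complement of TCAGAGGG gives CCCTCTGA, found at positions 49–56 on the template; the primer anneals here to the top strand with its 3' end pointing upstream.
The product is the template from position 12 through 56 (45 bp).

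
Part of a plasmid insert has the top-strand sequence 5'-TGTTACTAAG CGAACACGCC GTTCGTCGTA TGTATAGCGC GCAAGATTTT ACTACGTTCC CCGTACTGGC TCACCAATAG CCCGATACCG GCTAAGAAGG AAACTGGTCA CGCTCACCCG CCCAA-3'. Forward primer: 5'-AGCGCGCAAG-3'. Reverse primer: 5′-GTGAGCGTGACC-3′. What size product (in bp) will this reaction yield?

Forward primer AGCGCGCAAG is found on the top strand at positions 36–45.
The reverse primer's reverse complement is GGTCACGCTCAC, which matches the template at positions 106–117.
Product length = (reverse-primer end) − (forward-primer start) + 1 = 117 − 36 + 1 = 82 bp.

82 bp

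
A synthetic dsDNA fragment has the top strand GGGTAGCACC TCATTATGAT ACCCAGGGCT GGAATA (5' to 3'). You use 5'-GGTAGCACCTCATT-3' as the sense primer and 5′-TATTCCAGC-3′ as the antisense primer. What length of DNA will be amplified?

35 bp

Forward primer GGTAGCACCTCATT is found on the top strand at positions 2–15.
Taking the reverse complement of TATTCCAGC gives GCTGGAATA, found at positions 28–36 on the template; the primer anneals here to the top strand with its 3' end pointing upstream.
Product length = (reverse-primer end) − (forward-primer start) + 1 = 36 − 2 + 1 = 35 bp.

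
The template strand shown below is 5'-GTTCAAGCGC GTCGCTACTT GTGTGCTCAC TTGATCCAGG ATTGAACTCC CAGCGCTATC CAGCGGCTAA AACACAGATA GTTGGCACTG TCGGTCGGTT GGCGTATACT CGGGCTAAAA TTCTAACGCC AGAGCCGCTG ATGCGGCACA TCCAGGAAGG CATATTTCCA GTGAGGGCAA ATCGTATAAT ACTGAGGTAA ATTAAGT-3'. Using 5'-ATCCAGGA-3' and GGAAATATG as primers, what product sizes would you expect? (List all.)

136 bp, 20 bp

The forward primer ATCCAGGA matches the top strand at positions 34–41, 150–157.
The reverse primer's reverse complement is CATATTTCC, matching at positions 161–169.
Each forward site pairs with the reverse site to give a product ending at position 169: sizes 136, 20 bp.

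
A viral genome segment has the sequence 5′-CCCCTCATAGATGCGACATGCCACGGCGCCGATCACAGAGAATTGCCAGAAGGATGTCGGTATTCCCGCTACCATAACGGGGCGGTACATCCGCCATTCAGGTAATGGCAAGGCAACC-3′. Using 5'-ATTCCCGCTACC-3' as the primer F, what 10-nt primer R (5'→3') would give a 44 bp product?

The forward primer binds at positions 62–73, so a 44 bp product ends at position 62 + 44 − 1 = 105.
The reverse primer anneals to the top strand over positions 96–105, i.e. to ATTCAGGTAA.
Its sequence written 5'→3' is the reverse complement: TTACCTGAAT.

5'-TTACCTGAAT-3'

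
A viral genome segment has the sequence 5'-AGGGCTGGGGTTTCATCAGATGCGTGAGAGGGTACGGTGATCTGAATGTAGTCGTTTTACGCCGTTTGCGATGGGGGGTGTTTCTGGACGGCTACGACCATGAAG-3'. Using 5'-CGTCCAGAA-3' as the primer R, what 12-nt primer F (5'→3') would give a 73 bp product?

The reverse primer's reverse complement TTCTGGACG matches the template at positions 82–90, so the product ends at position 90.
A 73 bp product then starts at position 90 − 73 + 1 = 18.
The forward primer is identical to the top strand there: AGATGCGTGAGA.

5'-AGATGCGTGAGA-3'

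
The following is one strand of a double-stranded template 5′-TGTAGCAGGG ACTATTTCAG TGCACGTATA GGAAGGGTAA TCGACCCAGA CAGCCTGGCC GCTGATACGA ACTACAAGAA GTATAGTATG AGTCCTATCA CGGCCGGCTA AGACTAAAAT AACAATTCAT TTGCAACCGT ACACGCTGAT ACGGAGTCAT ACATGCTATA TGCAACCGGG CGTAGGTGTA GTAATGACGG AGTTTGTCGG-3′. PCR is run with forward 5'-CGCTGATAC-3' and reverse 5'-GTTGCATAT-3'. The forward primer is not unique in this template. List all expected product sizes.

117 bp, 33 bp

The forward primer CGCTGATAC matches the top strand at positions 60–68, 144–152.
The reverse primer's reverse complement is ATATGCAAC, matching at positions 168–176.
Each forward site pairs with the reverse site to give a product ending at position 176: sizes 117, 33 bp.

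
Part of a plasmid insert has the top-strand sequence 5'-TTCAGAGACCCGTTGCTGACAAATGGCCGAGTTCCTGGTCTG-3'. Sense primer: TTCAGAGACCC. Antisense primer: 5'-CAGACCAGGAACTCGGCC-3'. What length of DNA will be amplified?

Forward primer TTCAGAGACCC is found on the top strand at positions 1–11.
The reverse primer's reverse complement is GGCCGAGTTCCTGGTCTG, which matches the template at positions 25–42.
Amplicon spans positions 1–42: 42 bp.

42 bp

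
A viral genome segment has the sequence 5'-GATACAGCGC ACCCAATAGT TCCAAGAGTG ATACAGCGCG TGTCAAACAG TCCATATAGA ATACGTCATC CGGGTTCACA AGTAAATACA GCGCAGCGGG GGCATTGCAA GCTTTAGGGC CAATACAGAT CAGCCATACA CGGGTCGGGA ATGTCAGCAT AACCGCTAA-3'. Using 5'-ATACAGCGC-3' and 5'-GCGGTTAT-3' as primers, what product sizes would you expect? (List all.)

The forward primer ATACAGCGC matches the top strand at positions 2–10, 31–39, 86–94.
The reverse primer's reverse complement is ATAACCGC, matching at positions 159–166.
Each forward site pairs with the reverse site to give a product ending at position 166: sizes 165, 136, 81 bp.

165 bp, 136 bp, 81 bp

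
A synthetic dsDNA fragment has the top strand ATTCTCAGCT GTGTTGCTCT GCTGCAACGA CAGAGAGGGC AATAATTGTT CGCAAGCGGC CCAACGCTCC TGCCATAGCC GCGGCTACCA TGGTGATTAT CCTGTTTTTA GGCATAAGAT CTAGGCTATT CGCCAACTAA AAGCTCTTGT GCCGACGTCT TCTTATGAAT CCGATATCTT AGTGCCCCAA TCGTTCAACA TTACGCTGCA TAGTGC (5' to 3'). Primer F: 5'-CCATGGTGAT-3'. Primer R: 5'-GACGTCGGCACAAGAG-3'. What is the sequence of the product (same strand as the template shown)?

Forward primer CCATGGTGAT is found on the top strand at positions 88–97.
The reverse primer's reverse complement is CTCTTGTGCCGACGTC, which matches the template at positions 144–159.
The product is the template from position 88 through 159 (72 bp).

5'-CCATGGTGATTATCCTGTTTTTAGGCATAAGATCTAGGCTATTCGCCAACTAAAAGCTCTTGTGCCGACGTC-3'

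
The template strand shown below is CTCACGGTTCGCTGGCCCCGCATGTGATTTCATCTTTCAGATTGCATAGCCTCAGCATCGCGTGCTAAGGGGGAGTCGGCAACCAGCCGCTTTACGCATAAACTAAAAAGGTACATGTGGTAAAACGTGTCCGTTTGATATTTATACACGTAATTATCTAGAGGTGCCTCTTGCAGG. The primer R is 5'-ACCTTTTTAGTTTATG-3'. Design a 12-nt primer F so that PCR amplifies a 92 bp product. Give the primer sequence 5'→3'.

The reverse primer's reverse complement CATAAACTAAAAAGGT matches the template at positions 97–112, so the product ends at position 112.
A 92 bp product then starts at position 112 − 92 + 1 = 21.
The forward primer is identical to the top strand there: CATGTGATTTCA.

5'-CATGTGATTTCA-3'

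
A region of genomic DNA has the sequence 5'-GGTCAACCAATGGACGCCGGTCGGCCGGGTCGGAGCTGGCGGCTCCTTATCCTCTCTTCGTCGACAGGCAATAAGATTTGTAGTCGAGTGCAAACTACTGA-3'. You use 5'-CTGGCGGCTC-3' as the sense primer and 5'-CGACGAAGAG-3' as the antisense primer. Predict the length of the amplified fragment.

Forward primer CTGGCGGCTC is found on the top strand at positions 36–45.
Reverse complement of the reverse primer: CTCTTCGTCG. This occurs on the top strand at positions 54–63.
Product length = (reverse-primer end) − (forward-primer start) + 1 = 63 − 36 + 1 = 28 bp.

28 bp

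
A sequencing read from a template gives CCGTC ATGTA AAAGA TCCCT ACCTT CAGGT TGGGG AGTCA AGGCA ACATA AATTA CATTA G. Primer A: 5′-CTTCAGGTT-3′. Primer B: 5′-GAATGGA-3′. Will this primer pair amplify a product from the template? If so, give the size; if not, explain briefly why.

No product — primer B has no binding site in the template.

Primer B (GAATGGA) does not match the top strand, and its reverse complement TCCATTC does not match either.
With no annealing site for primer B, no amplification occurs.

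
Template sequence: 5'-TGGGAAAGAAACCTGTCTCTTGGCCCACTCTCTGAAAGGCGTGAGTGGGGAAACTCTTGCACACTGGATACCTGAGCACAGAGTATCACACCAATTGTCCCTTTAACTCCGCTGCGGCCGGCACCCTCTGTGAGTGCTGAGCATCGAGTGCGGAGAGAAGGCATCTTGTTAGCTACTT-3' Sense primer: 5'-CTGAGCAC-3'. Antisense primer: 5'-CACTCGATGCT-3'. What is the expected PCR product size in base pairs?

79 bp

The forward primer matches the template at positions 72–79.
The reverse primer's reverse complement is AGCATCGAGTG, which matches the template at positions 140–150.
Amplicon spans positions 72–150: 79 bp.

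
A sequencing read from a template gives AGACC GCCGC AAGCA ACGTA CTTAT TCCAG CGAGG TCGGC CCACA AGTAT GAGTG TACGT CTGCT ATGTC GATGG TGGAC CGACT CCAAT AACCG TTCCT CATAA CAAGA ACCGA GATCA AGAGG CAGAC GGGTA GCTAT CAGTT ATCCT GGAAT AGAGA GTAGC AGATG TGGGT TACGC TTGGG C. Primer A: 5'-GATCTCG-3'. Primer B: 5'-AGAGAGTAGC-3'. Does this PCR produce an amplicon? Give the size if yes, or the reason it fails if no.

Primer A (GATCTCG) has reverse complement CGAGATC, which matches the top strand at positions 113–119; primer A anneals to the top strand there with its 3' end pointing upstream toward position 113.
Primer B (AGAGAGTAGC) matches the top strand directly at positions 156–165; it anneals to the bottom strand with its 3' end pointing downstream toward position 165.
The 3' ends diverge (primer A extends toward position 1, primer B toward position 186), so the primers never converge on a shared product.

No product — the primers' 3' ends point away from each other.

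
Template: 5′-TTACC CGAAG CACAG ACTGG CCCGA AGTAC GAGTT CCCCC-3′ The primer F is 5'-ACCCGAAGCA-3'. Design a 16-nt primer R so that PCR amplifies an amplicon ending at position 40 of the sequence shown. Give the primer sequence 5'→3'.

The forward primer binds at positions 3–12; the product's 3' end on the top strand is position 40.
The reverse primer anneals to the top strand over positions 25–40, i.e. to AAGTACGAGTTCCCCC.
Its sequence written 5'→3' is the reverse complement: GGGGGAACTCGTACTT.

5'-GGGGGAACTCGTACTT-3'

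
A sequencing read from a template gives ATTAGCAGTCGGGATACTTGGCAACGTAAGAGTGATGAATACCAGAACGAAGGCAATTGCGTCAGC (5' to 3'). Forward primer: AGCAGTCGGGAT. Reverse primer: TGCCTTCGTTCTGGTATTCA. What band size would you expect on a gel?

Scanning the template, AGCAGTCGGGAT occurs at positions 4–15; this primer anneals to the bottom strand there with its 3' end pointing downstream.
Reverse complement of the reverse primer: TGAATACCAGAACGAAGGCA. This occurs on the top strand at positions 36–55.
Amplicon spans positions 4–55: 52 bp.

52 bp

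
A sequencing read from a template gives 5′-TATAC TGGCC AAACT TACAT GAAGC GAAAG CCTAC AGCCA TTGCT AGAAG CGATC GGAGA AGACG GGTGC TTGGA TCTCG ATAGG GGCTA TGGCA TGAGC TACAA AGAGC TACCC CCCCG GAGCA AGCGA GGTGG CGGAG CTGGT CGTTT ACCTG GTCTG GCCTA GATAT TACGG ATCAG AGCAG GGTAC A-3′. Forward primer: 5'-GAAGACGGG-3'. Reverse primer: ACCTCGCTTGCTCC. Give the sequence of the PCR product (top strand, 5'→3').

5'-GAAGACGGGTGCTTGGATCTCGATAGGGGCTATGGCATGAGCTACAAAGAGCTACCCCCCCGGAGCAAGCGAGGT-3'

The forward primer matches the template at positions 59–67.
Taking the reverse complement of ACCTCGCTTGCTCC gives GGAGCAAGCGAGGT, found at positions 120–133 on the template; the primer anneals here to the top strand with its 3' end pointing upstream.
The product is the template from position 59 through 133 (75 bp).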